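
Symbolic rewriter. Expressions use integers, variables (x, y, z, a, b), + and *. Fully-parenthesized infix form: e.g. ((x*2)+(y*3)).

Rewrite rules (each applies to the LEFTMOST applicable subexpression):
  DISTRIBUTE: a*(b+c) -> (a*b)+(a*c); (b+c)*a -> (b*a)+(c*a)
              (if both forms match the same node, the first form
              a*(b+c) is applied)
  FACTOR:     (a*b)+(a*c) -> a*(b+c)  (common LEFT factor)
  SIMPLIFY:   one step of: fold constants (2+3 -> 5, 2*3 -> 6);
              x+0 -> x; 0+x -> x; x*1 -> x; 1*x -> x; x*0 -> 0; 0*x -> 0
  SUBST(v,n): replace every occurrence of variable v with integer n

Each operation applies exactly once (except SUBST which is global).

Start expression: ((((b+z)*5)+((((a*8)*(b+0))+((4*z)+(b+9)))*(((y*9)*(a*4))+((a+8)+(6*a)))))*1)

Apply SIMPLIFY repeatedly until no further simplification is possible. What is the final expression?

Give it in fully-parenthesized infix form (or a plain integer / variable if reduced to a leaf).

Start: ((((b+z)*5)+((((a*8)*(b+0))+((4*z)+(b+9)))*(((y*9)*(a*4))+((a+8)+(6*a)))))*1)
Step 1: at root: ((((b+z)*5)+((((a*8)*(b+0))+((4*z)+(b+9)))*(((y*9)*(a*4))+((a+8)+(6*a)))))*1) -> (((b+z)*5)+((((a*8)*(b+0))+((4*z)+(b+9)))*(((y*9)*(a*4))+((a+8)+(6*a))))); overall: ((((b+z)*5)+((((a*8)*(b+0))+((4*z)+(b+9)))*(((y*9)*(a*4))+((a+8)+(6*a)))))*1) -> (((b+z)*5)+((((a*8)*(b+0))+((4*z)+(b+9)))*(((y*9)*(a*4))+((a+8)+(6*a)))))
Step 2: at RLLR: (b+0) -> b; overall: (((b+z)*5)+((((a*8)*(b+0))+((4*z)+(b+9)))*(((y*9)*(a*4))+((a+8)+(6*a))))) -> (((b+z)*5)+((((a*8)*b)+((4*z)+(b+9)))*(((y*9)*(a*4))+((a+8)+(6*a)))))
Fixed point: (((b+z)*5)+((((a*8)*b)+((4*z)+(b+9)))*(((y*9)*(a*4))+((a+8)+(6*a)))))

Answer: (((b+z)*5)+((((a*8)*b)+((4*z)+(b+9)))*(((y*9)*(a*4))+((a+8)+(6*a)))))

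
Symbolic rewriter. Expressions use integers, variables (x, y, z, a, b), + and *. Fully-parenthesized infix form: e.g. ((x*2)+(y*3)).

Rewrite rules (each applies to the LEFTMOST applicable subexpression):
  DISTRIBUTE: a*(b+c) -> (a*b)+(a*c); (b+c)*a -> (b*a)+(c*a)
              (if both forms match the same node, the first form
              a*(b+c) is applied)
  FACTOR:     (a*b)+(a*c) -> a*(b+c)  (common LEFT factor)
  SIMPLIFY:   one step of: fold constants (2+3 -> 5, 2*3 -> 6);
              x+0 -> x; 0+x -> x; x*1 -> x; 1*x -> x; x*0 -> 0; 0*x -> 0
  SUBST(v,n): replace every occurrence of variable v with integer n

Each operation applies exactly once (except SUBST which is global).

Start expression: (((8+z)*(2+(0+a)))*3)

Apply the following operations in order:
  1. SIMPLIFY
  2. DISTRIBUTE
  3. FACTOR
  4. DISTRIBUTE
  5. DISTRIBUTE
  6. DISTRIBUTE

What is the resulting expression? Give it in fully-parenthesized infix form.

Answer: ((((8*2)+(z*2))*3)+(((8+z)*a)*3))

Derivation:
Start: (((8+z)*(2+(0+a)))*3)
Apply SIMPLIFY at LRR (target: (0+a)): (((8+z)*(2+(0+a)))*3) -> (((8+z)*(2+a))*3)
Apply DISTRIBUTE at L (target: ((8+z)*(2+a))): (((8+z)*(2+a))*3) -> ((((8+z)*2)+((8+z)*a))*3)
Apply FACTOR at L (target: (((8+z)*2)+((8+z)*a))): ((((8+z)*2)+((8+z)*a))*3) -> (((8+z)*(2+a))*3)
Apply DISTRIBUTE at L (target: ((8+z)*(2+a))): (((8+z)*(2+a))*3) -> ((((8+z)*2)+((8+z)*a))*3)
Apply DISTRIBUTE at root (target: ((((8+z)*2)+((8+z)*a))*3)): ((((8+z)*2)+((8+z)*a))*3) -> ((((8+z)*2)*3)+(((8+z)*a)*3))
Apply DISTRIBUTE at LL (target: ((8+z)*2)): ((((8+z)*2)*3)+(((8+z)*a)*3)) -> ((((8*2)+(z*2))*3)+(((8+z)*a)*3))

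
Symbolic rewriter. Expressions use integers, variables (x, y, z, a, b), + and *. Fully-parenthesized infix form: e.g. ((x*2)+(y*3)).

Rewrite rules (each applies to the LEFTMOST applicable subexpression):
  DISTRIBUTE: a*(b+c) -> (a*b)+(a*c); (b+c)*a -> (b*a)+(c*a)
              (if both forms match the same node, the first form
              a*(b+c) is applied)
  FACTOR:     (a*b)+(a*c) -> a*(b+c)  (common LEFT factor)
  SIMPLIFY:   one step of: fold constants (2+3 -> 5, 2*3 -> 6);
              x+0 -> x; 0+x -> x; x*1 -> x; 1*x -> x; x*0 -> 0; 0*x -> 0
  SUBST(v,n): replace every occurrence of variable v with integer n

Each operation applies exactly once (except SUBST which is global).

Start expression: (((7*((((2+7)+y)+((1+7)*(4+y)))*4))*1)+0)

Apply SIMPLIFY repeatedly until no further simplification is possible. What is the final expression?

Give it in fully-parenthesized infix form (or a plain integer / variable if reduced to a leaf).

Answer: (7*(((9+y)+(8*(4+y)))*4))

Derivation:
Start: (((7*((((2+7)+y)+((1+7)*(4+y)))*4))*1)+0)
Step 1: at root: (((7*((((2+7)+y)+((1+7)*(4+y)))*4))*1)+0) -> ((7*((((2+7)+y)+((1+7)*(4+y)))*4))*1); overall: (((7*((((2+7)+y)+((1+7)*(4+y)))*4))*1)+0) -> ((7*((((2+7)+y)+((1+7)*(4+y)))*4))*1)
Step 2: at root: ((7*((((2+7)+y)+((1+7)*(4+y)))*4))*1) -> (7*((((2+7)+y)+((1+7)*(4+y)))*4)); overall: ((7*((((2+7)+y)+((1+7)*(4+y)))*4))*1) -> (7*((((2+7)+y)+((1+7)*(4+y)))*4))
Step 3: at RLLL: (2+7) -> 9; overall: (7*((((2+7)+y)+((1+7)*(4+y)))*4)) -> (7*(((9+y)+((1+7)*(4+y)))*4))
Step 4: at RLRL: (1+7) -> 8; overall: (7*(((9+y)+((1+7)*(4+y)))*4)) -> (7*(((9+y)+(8*(4+y)))*4))
Fixed point: (7*(((9+y)+(8*(4+y)))*4))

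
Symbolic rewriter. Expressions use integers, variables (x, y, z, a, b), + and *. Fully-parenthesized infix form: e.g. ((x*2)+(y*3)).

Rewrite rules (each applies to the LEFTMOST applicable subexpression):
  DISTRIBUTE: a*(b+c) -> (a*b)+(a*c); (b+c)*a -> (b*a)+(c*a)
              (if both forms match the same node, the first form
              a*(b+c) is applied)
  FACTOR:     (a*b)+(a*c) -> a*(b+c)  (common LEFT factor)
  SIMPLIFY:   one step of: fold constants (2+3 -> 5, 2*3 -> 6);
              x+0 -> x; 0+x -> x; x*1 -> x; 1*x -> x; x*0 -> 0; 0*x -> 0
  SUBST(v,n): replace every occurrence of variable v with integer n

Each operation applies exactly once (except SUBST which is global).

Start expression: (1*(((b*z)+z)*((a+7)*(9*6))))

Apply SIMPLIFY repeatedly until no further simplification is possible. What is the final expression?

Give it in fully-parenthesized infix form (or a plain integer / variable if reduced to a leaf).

Start: (1*(((b*z)+z)*((a+7)*(9*6))))
Step 1: at root: (1*(((b*z)+z)*((a+7)*(9*6)))) -> (((b*z)+z)*((a+7)*(9*6))); overall: (1*(((b*z)+z)*((a+7)*(9*6)))) -> (((b*z)+z)*((a+7)*(9*6)))
Step 2: at RR: (9*6) -> 54; overall: (((b*z)+z)*((a+7)*(9*6))) -> (((b*z)+z)*((a+7)*54))
Fixed point: (((b*z)+z)*((a+7)*54))

Answer: (((b*z)+z)*((a+7)*54))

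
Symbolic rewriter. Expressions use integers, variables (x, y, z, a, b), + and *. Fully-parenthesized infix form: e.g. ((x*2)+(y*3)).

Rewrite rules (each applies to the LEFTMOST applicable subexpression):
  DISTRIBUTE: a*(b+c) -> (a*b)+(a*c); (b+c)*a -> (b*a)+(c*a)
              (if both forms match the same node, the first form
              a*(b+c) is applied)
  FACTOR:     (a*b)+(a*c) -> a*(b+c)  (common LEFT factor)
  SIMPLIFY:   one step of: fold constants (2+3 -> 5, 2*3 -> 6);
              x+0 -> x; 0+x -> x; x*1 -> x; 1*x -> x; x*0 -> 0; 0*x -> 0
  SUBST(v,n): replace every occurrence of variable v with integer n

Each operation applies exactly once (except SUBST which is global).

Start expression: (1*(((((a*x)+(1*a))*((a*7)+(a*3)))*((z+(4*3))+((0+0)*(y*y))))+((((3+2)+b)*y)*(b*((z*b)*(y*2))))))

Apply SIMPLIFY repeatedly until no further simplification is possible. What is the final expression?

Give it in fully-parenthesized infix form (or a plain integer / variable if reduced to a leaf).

Start: (1*(((((a*x)+(1*a))*((a*7)+(a*3)))*((z+(4*3))+((0+0)*(y*y))))+((((3+2)+b)*y)*(b*((z*b)*(y*2))))))
Step 1: at root: (1*(((((a*x)+(1*a))*((a*7)+(a*3)))*((z+(4*3))+((0+0)*(y*y))))+((((3+2)+b)*y)*(b*((z*b)*(y*2)))))) -> (((((a*x)+(1*a))*((a*7)+(a*3)))*((z+(4*3))+((0+0)*(y*y))))+((((3+2)+b)*y)*(b*((z*b)*(y*2))))); overall: (1*(((((a*x)+(1*a))*((a*7)+(a*3)))*((z+(4*3))+((0+0)*(y*y))))+((((3+2)+b)*y)*(b*((z*b)*(y*2)))))) -> (((((a*x)+(1*a))*((a*7)+(a*3)))*((z+(4*3))+((0+0)*(y*y))))+((((3+2)+b)*y)*(b*((z*b)*(y*2)))))
Step 2: at LLLR: (1*a) -> a; overall: (((((a*x)+(1*a))*((a*7)+(a*3)))*((z+(4*3))+((0+0)*(y*y))))+((((3+2)+b)*y)*(b*((z*b)*(y*2))))) -> (((((a*x)+a)*((a*7)+(a*3)))*((z+(4*3))+((0+0)*(y*y))))+((((3+2)+b)*y)*(b*((z*b)*(y*2)))))
Step 3: at LRLR: (4*3) -> 12; overall: (((((a*x)+a)*((a*7)+(a*3)))*((z+(4*3))+((0+0)*(y*y))))+((((3+2)+b)*y)*(b*((z*b)*(y*2))))) -> (((((a*x)+a)*((a*7)+(a*3)))*((z+12)+((0+0)*(y*y))))+((((3+2)+b)*y)*(b*((z*b)*(y*2)))))
Step 4: at LRRL: (0+0) -> 0; overall: (((((a*x)+a)*((a*7)+(a*3)))*((z+12)+((0+0)*(y*y))))+((((3+2)+b)*y)*(b*((z*b)*(y*2))))) -> (((((a*x)+a)*((a*7)+(a*3)))*((z+12)+(0*(y*y))))+((((3+2)+b)*y)*(b*((z*b)*(y*2)))))
Step 5: at LRR: (0*(y*y)) -> 0; overall: (((((a*x)+a)*((a*7)+(a*3)))*((z+12)+(0*(y*y))))+((((3+2)+b)*y)*(b*((z*b)*(y*2))))) -> (((((a*x)+a)*((a*7)+(a*3)))*((z+12)+0))+((((3+2)+b)*y)*(b*((z*b)*(y*2)))))
Step 6: at LR: ((z+12)+0) -> (z+12); overall: (((((a*x)+a)*((a*7)+(a*3)))*((z+12)+0))+((((3+2)+b)*y)*(b*((z*b)*(y*2))))) -> (((((a*x)+a)*((a*7)+(a*3)))*(z+12))+((((3+2)+b)*y)*(b*((z*b)*(y*2)))))
Step 7: at RLLL: (3+2) -> 5; overall: (((((a*x)+a)*((a*7)+(a*3)))*(z+12))+((((3+2)+b)*y)*(b*((z*b)*(y*2))))) -> (((((a*x)+a)*((a*7)+(a*3)))*(z+12))+(((5+b)*y)*(b*((z*b)*(y*2)))))
Fixed point: (((((a*x)+a)*((a*7)+(a*3)))*(z+12))+(((5+b)*y)*(b*((z*b)*(y*2)))))

Answer: (((((a*x)+a)*((a*7)+(a*3)))*(z+12))+(((5+b)*y)*(b*((z*b)*(y*2)))))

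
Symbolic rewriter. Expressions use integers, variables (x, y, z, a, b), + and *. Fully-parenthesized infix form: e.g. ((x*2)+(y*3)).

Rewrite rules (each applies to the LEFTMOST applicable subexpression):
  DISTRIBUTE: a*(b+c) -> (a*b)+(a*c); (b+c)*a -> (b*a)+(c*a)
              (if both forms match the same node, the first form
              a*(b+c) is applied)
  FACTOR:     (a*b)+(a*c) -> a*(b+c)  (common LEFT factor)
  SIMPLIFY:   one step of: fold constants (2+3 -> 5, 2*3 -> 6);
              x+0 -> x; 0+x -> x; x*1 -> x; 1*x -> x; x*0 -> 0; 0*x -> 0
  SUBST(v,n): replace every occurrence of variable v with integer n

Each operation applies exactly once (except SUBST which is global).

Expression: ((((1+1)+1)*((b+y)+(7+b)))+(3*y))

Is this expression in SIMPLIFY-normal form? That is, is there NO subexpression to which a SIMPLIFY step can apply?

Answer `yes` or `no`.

Expression: ((((1+1)+1)*((b+y)+(7+b)))+(3*y))
Scanning for simplifiable subexpressions (pre-order)...
  at root: ((((1+1)+1)*((b+y)+(7+b)))+(3*y)) (not simplifiable)
  at L: (((1+1)+1)*((b+y)+(7+b))) (not simplifiable)
  at LL: ((1+1)+1) (not simplifiable)
  at LLL: (1+1) (SIMPLIFIABLE)
  at LR: ((b+y)+(7+b)) (not simplifiable)
  at LRL: (b+y) (not simplifiable)
  at LRR: (7+b) (not simplifiable)
  at R: (3*y) (not simplifiable)
Found simplifiable subexpr at path LLL: (1+1)
One SIMPLIFY step would give: (((2+1)*((b+y)+(7+b)))+(3*y))
-> NOT in normal form.

Answer: no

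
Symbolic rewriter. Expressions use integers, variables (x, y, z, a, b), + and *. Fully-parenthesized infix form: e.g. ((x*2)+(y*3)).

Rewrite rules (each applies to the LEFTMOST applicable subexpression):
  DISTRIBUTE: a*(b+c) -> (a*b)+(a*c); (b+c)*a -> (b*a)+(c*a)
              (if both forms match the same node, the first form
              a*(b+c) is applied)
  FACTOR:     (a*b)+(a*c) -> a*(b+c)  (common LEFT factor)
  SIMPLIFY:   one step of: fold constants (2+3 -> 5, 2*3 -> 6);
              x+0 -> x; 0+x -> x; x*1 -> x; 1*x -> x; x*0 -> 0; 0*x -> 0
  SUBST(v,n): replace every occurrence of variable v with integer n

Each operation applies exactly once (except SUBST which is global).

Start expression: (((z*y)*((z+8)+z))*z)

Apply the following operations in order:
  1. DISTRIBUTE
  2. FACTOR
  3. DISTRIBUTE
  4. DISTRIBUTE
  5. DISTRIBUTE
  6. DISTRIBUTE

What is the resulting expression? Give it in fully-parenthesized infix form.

Answer: (((((z*y)*z)*z)+(((z*y)*8)*z))+(((z*y)*z)*z))

Derivation:
Start: (((z*y)*((z+8)+z))*z)
Apply DISTRIBUTE at L (target: ((z*y)*((z+8)+z))): (((z*y)*((z+8)+z))*z) -> ((((z*y)*(z+8))+((z*y)*z))*z)
Apply FACTOR at L (target: (((z*y)*(z+8))+((z*y)*z))): ((((z*y)*(z+8))+((z*y)*z))*z) -> (((z*y)*((z+8)+z))*z)
Apply DISTRIBUTE at L (target: ((z*y)*((z+8)+z))): (((z*y)*((z+8)+z))*z) -> ((((z*y)*(z+8))+((z*y)*z))*z)
Apply DISTRIBUTE at root (target: ((((z*y)*(z+8))+((z*y)*z))*z)): ((((z*y)*(z+8))+((z*y)*z))*z) -> ((((z*y)*(z+8))*z)+(((z*y)*z)*z))
Apply DISTRIBUTE at LL (target: ((z*y)*(z+8))): ((((z*y)*(z+8))*z)+(((z*y)*z)*z)) -> (((((z*y)*z)+((z*y)*8))*z)+(((z*y)*z)*z))
Apply DISTRIBUTE at L (target: ((((z*y)*z)+((z*y)*8))*z)): (((((z*y)*z)+((z*y)*8))*z)+(((z*y)*z)*z)) -> (((((z*y)*z)*z)+(((z*y)*8)*z))+(((z*y)*z)*z))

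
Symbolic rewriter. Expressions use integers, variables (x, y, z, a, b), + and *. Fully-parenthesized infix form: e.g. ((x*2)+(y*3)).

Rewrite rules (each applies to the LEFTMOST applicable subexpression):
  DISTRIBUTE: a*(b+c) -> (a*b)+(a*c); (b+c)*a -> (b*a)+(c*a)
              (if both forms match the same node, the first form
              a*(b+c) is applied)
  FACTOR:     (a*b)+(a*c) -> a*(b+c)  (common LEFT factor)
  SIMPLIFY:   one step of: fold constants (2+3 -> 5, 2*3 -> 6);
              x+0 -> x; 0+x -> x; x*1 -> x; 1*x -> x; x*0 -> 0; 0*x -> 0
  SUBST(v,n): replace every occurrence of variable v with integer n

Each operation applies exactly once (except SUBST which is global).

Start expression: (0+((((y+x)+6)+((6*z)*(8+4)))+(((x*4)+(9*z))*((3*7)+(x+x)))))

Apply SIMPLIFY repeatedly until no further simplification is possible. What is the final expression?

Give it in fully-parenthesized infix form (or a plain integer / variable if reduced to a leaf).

Answer: ((((y+x)+6)+((6*z)*12))+(((x*4)+(9*z))*(21+(x+x))))

Derivation:
Start: (0+((((y+x)+6)+((6*z)*(8+4)))+(((x*4)+(9*z))*((3*7)+(x+x)))))
Step 1: at root: (0+((((y+x)+6)+((6*z)*(8+4)))+(((x*4)+(9*z))*((3*7)+(x+x))))) -> ((((y+x)+6)+((6*z)*(8+4)))+(((x*4)+(9*z))*((3*7)+(x+x)))); overall: (0+((((y+x)+6)+((6*z)*(8+4)))+(((x*4)+(9*z))*((3*7)+(x+x))))) -> ((((y+x)+6)+((6*z)*(8+4)))+(((x*4)+(9*z))*((3*7)+(x+x))))
Step 2: at LRR: (8+4) -> 12; overall: ((((y+x)+6)+((6*z)*(8+4)))+(((x*4)+(9*z))*((3*7)+(x+x)))) -> ((((y+x)+6)+((6*z)*12))+(((x*4)+(9*z))*((3*7)+(x+x))))
Step 3: at RRL: (3*7) -> 21; overall: ((((y+x)+6)+((6*z)*12))+(((x*4)+(9*z))*((3*7)+(x+x)))) -> ((((y+x)+6)+((6*z)*12))+(((x*4)+(9*z))*(21+(x+x))))
Fixed point: ((((y+x)+6)+((6*z)*12))+(((x*4)+(9*z))*(21+(x+x))))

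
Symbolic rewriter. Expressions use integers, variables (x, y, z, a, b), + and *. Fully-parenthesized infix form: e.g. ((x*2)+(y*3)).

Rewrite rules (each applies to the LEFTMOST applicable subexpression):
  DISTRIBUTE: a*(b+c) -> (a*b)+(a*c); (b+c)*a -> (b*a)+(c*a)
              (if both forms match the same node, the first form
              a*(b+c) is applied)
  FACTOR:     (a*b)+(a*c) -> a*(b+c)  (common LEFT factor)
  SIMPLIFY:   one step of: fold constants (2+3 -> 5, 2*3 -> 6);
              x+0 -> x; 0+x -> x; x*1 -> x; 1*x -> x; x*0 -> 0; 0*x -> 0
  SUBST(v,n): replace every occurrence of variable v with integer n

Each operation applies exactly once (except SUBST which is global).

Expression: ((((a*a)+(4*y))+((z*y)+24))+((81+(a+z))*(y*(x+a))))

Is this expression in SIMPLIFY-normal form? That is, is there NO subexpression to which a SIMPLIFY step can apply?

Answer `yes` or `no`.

Expression: ((((a*a)+(4*y))+((z*y)+24))+((81+(a+z))*(y*(x+a))))
Scanning for simplifiable subexpressions (pre-order)...
  at root: ((((a*a)+(4*y))+((z*y)+24))+((81+(a+z))*(y*(x+a)))) (not simplifiable)
  at L: (((a*a)+(4*y))+((z*y)+24)) (not simplifiable)
  at LL: ((a*a)+(4*y)) (not simplifiable)
  at LLL: (a*a) (not simplifiable)
  at LLR: (4*y) (not simplifiable)
  at LR: ((z*y)+24) (not simplifiable)
  at LRL: (z*y) (not simplifiable)
  at R: ((81+(a+z))*(y*(x+a))) (not simplifiable)
  at RL: (81+(a+z)) (not simplifiable)
  at RLR: (a+z) (not simplifiable)
  at RR: (y*(x+a)) (not simplifiable)
  at RRR: (x+a) (not simplifiable)
Result: no simplifiable subexpression found -> normal form.

Answer: yes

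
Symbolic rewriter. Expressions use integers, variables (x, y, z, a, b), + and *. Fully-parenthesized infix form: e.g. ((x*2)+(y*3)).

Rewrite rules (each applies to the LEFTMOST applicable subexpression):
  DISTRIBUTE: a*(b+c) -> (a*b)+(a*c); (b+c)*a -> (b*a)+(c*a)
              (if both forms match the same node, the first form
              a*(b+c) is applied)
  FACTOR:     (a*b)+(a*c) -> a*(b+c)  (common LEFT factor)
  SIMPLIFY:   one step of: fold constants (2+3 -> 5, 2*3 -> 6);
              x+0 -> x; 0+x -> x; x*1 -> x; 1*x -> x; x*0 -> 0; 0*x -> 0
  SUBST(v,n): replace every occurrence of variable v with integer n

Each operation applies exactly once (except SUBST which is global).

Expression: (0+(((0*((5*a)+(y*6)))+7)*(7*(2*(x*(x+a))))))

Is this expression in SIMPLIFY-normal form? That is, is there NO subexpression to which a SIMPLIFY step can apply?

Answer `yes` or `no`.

Expression: (0+(((0*((5*a)+(y*6)))+7)*(7*(2*(x*(x+a))))))
Scanning for simplifiable subexpressions (pre-order)...
  at root: (0+(((0*((5*a)+(y*6)))+7)*(7*(2*(x*(x+a)))))) (SIMPLIFIABLE)
  at R: (((0*((5*a)+(y*6)))+7)*(7*(2*(x*(x+a))))) (not simplifiable)
  at RL: ((0*((5*a)+(y*6)))+7) (not simplifiable)
  at RLL: (0*((5*a)+(y*6))) (SIMPLIFIABLE)
  at RLLR: ((5*a)+(y*6)) (not simplifiable)
  at RLLRL: (5*a) (not simplifiable)
  at RLLRR: (y*6) (not simplifiable)
  at RR: (7*(2*(x*(x+a)))) (not simplifiable)
  at RRR: (2*(x*(x+a))) (not simplifiable)
  at RRRR: (x*(x+a)) (not simplifiable)
  at RRRRR: (x+a) (not simplifiable)
Found simplifiable subexpr at path root: (0+(((0*((5*a)+(y*6)))+7)*(7*(2*(x*(x+a))))))
One SIMPLIFY step would give: (((0*((5*a)+(y*6)))+7)*(7*(2*(x*(x+a)))))
-> NOT in normal form.

Answer: no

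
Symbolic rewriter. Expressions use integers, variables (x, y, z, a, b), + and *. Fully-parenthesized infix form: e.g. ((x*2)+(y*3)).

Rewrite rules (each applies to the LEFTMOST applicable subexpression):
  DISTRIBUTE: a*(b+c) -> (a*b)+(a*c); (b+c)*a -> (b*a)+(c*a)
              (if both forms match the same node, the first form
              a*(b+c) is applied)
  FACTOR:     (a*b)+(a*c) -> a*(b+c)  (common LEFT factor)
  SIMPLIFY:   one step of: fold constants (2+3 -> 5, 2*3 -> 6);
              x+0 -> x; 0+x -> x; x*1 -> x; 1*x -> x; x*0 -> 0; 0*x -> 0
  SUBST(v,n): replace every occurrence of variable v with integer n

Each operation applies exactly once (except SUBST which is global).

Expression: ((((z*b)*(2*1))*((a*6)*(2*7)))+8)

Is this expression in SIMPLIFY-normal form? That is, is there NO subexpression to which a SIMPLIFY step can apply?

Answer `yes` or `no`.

Expression: ((((z*b)*(2*1))*((a*6)*(2*7)))+8)
Scanning for simplifiable subexpressions (pre-order)...
  at root: ((((z*b)*(2*1))*((a*6)*(2*7)))+8) (not simplifiable)
  at L: (((z*b)*(2*1))*((a*6)*(2*7))) (not simplifiable)
  at LL: ((z*b)*(2*1)) (not simplifiable)
  at LLL: (z*b) (not simplifiable)
  at LLR: (2*1) (SIMPLIFIABLE)
  at LR: ((a*6)*(2*7)) (not simplifiable)
  at LRL: (a*6) (not simplifiable)
  at LRR: (2*7) (SIMPLIFIABLE)
Found simplifiable subexpr at path LLR: (2*1)
One SIMPLIFY step would give: ((((z*b)*2)*((a*6)*(2*7)))+8)
-> NOT in normal form.

Answer: no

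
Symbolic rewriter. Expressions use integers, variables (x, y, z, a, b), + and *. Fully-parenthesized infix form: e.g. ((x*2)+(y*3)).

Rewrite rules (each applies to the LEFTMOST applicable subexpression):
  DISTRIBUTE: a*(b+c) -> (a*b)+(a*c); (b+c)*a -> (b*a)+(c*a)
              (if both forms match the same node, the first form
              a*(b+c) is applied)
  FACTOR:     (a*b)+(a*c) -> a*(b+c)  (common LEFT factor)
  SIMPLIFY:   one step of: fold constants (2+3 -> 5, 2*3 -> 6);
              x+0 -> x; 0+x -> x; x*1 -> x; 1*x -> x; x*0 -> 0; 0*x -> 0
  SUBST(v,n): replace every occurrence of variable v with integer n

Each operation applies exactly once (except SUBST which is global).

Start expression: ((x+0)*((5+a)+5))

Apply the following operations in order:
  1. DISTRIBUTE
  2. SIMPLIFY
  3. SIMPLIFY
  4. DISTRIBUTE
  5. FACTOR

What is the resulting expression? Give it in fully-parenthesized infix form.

Answer: ((x*(5+a))+(x*5))

Derivation:
Start: ((x+0)*((5+a)+5))
Apply DISTRIBUTE at root (target: ((x+0)*((5+a)+5))): ((x+0)*((5+a)+5)) -> (((x+0)*(5+a))+((x+0)*5))
Apply SIMPLIFY at LL (target: (x+0)): (((x+0)*(5+a))+((x+0)*5)) -> ((x*(5+a))+((x+0)*5))
Apply SIMPLIFY at RL (target: (x+0)): ((x*(5+a))+((x+0)*5)) -> ((x*(5+a))+(x*5))
Apply DISTRIBUTE at L (target: (x*(5+a))): ((x*(5+a))+(x*5)) -> (((x*5)+(x*a))+(x*5))
Apply FACTOR at L (target: ((x*5)+(x*a))): (((x*5)+(x*a))+(x*5)) -> ((x*(5+a))+(x*5))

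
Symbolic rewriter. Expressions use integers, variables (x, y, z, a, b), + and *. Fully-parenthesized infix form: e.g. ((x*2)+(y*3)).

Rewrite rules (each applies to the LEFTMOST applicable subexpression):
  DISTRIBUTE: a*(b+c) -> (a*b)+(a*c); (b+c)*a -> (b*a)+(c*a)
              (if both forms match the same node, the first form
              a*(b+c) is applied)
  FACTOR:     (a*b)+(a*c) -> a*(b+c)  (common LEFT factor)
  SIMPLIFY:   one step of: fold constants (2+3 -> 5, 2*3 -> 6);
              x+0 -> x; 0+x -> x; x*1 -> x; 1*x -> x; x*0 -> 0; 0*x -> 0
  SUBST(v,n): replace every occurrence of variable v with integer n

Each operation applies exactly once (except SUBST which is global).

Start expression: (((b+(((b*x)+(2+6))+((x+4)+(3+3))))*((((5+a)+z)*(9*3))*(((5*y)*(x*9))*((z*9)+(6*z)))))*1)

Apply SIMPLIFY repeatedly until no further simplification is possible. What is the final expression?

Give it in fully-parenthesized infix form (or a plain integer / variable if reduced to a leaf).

Start: (((b+(((b*x)+(2+6))+((x+4)+(3+3))))*((((5+a)+z)*(9*3))*(((5*y)*(x*9))*((z*9)+(6*z)))))*1)
Step 1: at root: (((b+(((b*x)+(2+6))+((x+4)+(3+3))))*((((5+a)+z)*(9*3))*(((5*y)*(x*9))*((z*9)+(6*z)))))*1) -> ((b+(((b*x)+(2+6))+((x+4)+(3+3))))*((((5+a)+z)*(9*3))*(((5*y)*(x*9))*((z*9)+(6*z))))); overall: (((b+(((b*x)+(2+6))+((x+4)+(3+3))))*((((5+a)+z)*(9*3))*(((5*y)*(x*9))*((z*9)+(6*z)))))*1) -> ((b+(((b*x)+(2+6))+((x+4)+(3+3))))*((((5+a)+z)*(9*3))*(((5*y)*(x*9))*((z*9)+(6*z)))))
Step 2: at LRLR: (2+6) -> 8; overall: ((b+(((b*x)+(2+6))+((x+4)+(3+3))))*((((5+a)+z)*(9*3))*(((5*y)*(x*9))*((z*9)+(6*z))))) -> ((b+(((b*x)+8)+((x+4)+(3+3))))*((((5+a)+z)*(9*3))*(((5*y)*(x*9))*((z*9)+(6*z)))))
Step 3: at LRRR: (3+3) -> 6; overall: ((b+(((b*x)+8)+((x+4)+(3+3))))*((((5+a)+z)*(9*3))*(((5*y)*(x*9))*((z*9)+(6*z))))) -> ((b+(((b*x)+8)+((x+4)+6)))*((((5+a)+z)*(9*3))*(((5*y)*(x*9))*((z*9)+(6*z)))))
Step 4: at RLR: (9*3) -> 27; overall: ((b+(((b*x)+8)+((x+4)+6)))*((((5+a)+z)*(9*3))*(((5*y)*(x*9))*((z*9)+(6*z))))) -> ((b+(((b*x)+8)+((x+4)+6)))*((((5+a)+z)*27)*(((5*y)*(x*9))*((z*9)+(6*z)))))
Fixed point: ((b+(((b*x)+8)+((x+4)+6)))*((((5+a)+z)*27)*(((5*y)*(x*9))*((z*9)+(6*z)))))

Answer: ((b+(((b*x)+8)+((x+4)+6)))*((((5+a)+z)*27)*(((5*y)*(x*9))*((z*9)+(6*z)))))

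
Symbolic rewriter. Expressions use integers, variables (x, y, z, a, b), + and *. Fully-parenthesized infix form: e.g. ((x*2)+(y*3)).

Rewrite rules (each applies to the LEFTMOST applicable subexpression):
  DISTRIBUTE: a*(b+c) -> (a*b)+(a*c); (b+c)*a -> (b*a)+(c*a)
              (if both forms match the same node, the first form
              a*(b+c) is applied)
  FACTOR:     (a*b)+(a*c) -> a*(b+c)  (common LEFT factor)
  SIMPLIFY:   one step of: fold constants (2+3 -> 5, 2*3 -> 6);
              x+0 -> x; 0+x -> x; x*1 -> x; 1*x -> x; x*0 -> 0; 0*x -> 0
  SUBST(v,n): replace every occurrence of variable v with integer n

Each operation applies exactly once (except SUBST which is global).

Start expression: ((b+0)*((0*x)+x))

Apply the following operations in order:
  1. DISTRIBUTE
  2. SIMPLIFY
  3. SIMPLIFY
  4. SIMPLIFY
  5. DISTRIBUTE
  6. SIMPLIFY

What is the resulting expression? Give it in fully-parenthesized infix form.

Answer: ((b*x)+(0*x))

Derivation:
Start: ((b+0)*((0*x)+x))
Apply DISTRIBUTE at root (target: ((b+0)*((0*x)+x))): ((b+0)*((0*x)+x)) -> (((b+0)*(0*x))+((b+0)*x))
Apply SIMPLIFY at LL (target: (b+0)): (((b+0)*(0*x))+((b+0)*x)) -> ((b*(0*x))+((b+0)*x))
Apply SIMPLIFY at LR (target: (0*x)): ((b*(0*x))+((b+0)*x)) -> ((b*0)+((b+0)*x))
Apply SIMPLIFY at L (target: (b*0)): ((b*0)+((b+0)*x)) -> (0+((b+0)*x))
Apply DISTRIBUTE at R (target: ((b+0)*x)): (0+((b+0)*x)) -> (0+((b*x)+(0*x)))
Apply SIMPLIFY at root (target: (0+((b*x)+(0*x)))): (0+((b*x)+(0*x))) -> ((b*x)+(0*x))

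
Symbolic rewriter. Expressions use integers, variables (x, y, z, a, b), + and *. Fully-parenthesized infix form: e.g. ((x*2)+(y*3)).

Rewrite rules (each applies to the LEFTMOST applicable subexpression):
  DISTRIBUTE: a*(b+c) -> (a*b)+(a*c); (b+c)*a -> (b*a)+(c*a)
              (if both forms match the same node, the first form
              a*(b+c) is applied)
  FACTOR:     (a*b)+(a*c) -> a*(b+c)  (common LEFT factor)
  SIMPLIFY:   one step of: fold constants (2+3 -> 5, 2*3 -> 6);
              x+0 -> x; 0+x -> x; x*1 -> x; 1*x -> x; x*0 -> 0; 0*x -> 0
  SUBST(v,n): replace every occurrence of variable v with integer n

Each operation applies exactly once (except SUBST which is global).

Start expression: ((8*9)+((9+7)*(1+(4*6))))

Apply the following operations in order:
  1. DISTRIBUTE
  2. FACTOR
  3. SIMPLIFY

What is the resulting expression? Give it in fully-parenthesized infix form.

Answer: (72+((9+7)*(1+(4*6))))

Derivation:
Start: ((8*9)+((9+7)*(1+(4*6))))
Apply DISTRIBUTE at R (target: ((9+7)*(1+(4*6)))): ((8*9)+((9+7)*(1+(4*6)))) -> ((8*9)+(((9+7)*1)+((9+7)*(4*6))))
Apply FACTOR at R (target: (((9+7)*1)+((9+7)*(4*6)))): ((8*9)+(((9+7)*1)+((9+7)*(4*6)))) -> ((8*9)+((9+7)*(1+(4*6))))
Apply SIMPLIFY at L (target: (8*9)): ((8*9)+((9+7)*(1+(4*6)))) -> (72+((9+7)*(1+(4*6))))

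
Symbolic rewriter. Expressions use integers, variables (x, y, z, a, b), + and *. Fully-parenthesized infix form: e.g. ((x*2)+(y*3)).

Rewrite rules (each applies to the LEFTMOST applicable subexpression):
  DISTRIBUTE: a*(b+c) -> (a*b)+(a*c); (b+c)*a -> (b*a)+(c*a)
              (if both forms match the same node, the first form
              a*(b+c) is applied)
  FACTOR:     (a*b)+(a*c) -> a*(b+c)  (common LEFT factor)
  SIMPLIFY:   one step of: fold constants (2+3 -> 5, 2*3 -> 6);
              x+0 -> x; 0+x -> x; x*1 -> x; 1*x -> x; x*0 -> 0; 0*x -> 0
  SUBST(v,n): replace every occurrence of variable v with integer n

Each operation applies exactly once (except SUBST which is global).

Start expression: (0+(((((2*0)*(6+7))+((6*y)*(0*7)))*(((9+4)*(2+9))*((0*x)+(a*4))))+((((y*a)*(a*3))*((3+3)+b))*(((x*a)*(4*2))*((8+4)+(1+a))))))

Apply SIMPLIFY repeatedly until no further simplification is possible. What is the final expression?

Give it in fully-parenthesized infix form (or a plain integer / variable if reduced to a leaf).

Answer: ((((y*a)*(a*3))*(6+b))*(((x*a)*8)*(12+(1+a))))

Derivation:
Start: (0+(((((2*0)*(6+7))+((6*y)*(0*7)))*(((9+4)*(2+9))*((0*x)+(a*4))))+((((y*a)*(a*3))*((3+3)+b))*(((x*a)*(4*2))*((8+4)+(1+a))))))
Step 1: at root: (0+(((((2*0)*(6+7))+((6*y)*(0*7)))*(((9+4)*(2+9))*((0*x)+(a*4))))+((((y*a)*(a*3))*((3+3)+b))*(((x*a)*(4*2))*((8+4)+(1+a)))))) -> (((((2*0)*(6+7))+((6*y)*(0*7)))*(((9+4)*(2+9))*((0*x)+(a*4))))+((((y*a)*(a*3))*((3+3)+b))*(((x*a)*(4*2))*((8+4)+(1+a))))); overall: (0+(((((2*0)*(6+7))+((6*y)*(0*7)))*(((9+4)*(2+9))*((0*x)+(a*4))))+((((y*a)*(a*3))*((3+3)+b))*(((x*a)*(4*2))*((8+4)+(1+a)))))) -> (((((2*0)*(6+7))+((6*y)*(0*7)))*(((9+4)*(2+9))*((0*x)+(a*4))))+((((y*a)*(a*3))*((3+3)+b))*(((x*a)*(4*2))*((8+4)+(1+a)))))
Step 2: at LLLL: (2*0) -> 0; overall: (((((2*0)*(6+7))+((6*y)*(0*7)))*(((9+4)*(2+9))*((0*x)+(a*4))))+((((y*a)*(a*3))*((3+3)+b))*(((x*a)*(4*2))*((8+4)+(1+a))))) -> ((((0*(6+7))+((6*y)*(0*7)))*(((9+4)*(2+9))*((0*x)+(a*4))))+((((y*a)*(a*3))*((3+3)+b))*(((x*a)*(4*2))*((8+4)+(1+a)))))
Step 3: at LLL: (0*(6+7)) -> 0; overall: ((((0*(6+7))+((6*y)*(0*7)))*(((9+4)*(2+9))*((0*x)+(a*4))))+((((y*a)*(a*3))*((3+3)+b))*(((x*a)*(4*2))*((8+4)+(1+a))))) -> (((0+((6*y)*(0*7)))*(((9+4)*(2+9))*((0*x)+(a*4))))+((((y*a)*(a*3))*((3+3)+b))*(((x*a)*(4*2))*((8+4)+(1+a)))))
Step 4: at LL: (0+((6*y)*(0*7))) -> ((6*y)*(0*7)); overall: (((0+((6*y)*(0*7)))*(((9+4)*(2+9))*((0*x)+(a*4))))+((((y*a)*(a*3))*((3+3)+b))*(((x*a)*(4*2))*((8+4)+(1+a))))) -> ((((6*y)*(0*7))*(((9+4)*(2+9))*((0*x)+(a*4))))+((((y*a)*(a*3))*((3+3)+b))*(((x*a)*(4*2))*((8+4)+(1+a)))))
Step 5: at LLR: (0*7) -> 0; overall: ((((6*y)*(0*7))*(((9+4)*(2+9))*((0*x)+(a*4))))+((((y*a)*(a*3))*((3+3)+b))*(((x*a)*(4*2))*((8+4)+(1+a))))) -> ((((6*y)*0)*(((9+4)*(2+9))*((0*x)+(a*4))))+((((y*a)*(a*3))*((3+3)+b))*(((x*a)*(4*2))*((8+4)+(1+a)))))
Step 6: at LL: ((6*y)*0) -> 0; overall: ((((6*y)*0)*(((9+4)*(2+9))*((0*x)+(a*4))))+((((y*a)*(a*3))*((3+3)+b))*(((x*a)*(4*2))*((8+4)+(1+a))))) -> ((0*(((9+4)*(2+9))*((0*x)+(a*4))))+((((y*a)*(a*3))*((3+3)+b))*(((x*a)*(4*2))*((8+4)+(1+a)))))
Step 7: at L: (0*(((9+4)*(2+9))*((0*x)+(a*4)))) -> 0; overall: ((0*(((9+4)*(2+9))*((0*x)+(a*4))))+((((y*a)*(a*3))*((3+3)+b))*(((x*a)*(4*2))*((8+4)+(1+a))))) -> (0+((((y*a)*(a*3))*((3+3)+b))*(((x*a)*(4*2))*((8+4)+(1+a)))))
Step 8: at root: (0+((((y*a)*(a*3))*((3+3)+b))*(((x*a)*(4*2))*((8+4)+(1+a))))) -> ((((y*a)*(a*3))*((3+3)+b))*(((x*a)*(4*2))*((8+4)+(1+a)))); overall: (0+((((y*a)*(a*3))*((3+3)+b))*(((x*a)*(4*2))*((8+4)+(1+a))))) -> ((((y*a)*(a*3))*((3+3)+b))*(((x*a)*(4*2))*((8+4)+(1+a))))
Step 9: at LRL: (3+3) -> 6; overall: ((((y*a)*(a*3))*((3+3)+b))*(((x*a)*(4*2))*((8+4)+(1+a)))) -> ((((y*a)*(a*3))*(6+b))*(((x*a)*(4*2))*((8+4)+(1+a))))
Step 10: at RLR: (4*2) -> 8; overall: ((((y*a)*(a*3))*(6+b))*(((x*a)*(4*2))*((8+4)+(1+a)))) -> ((((y*a)*(a*3))*(6+b))*(((x*a)*8)*((8+4)+(1+a))))
Step 11: at RRL: (8+4) -> 12; overall: ((((y*a)*(a*3))*(6+b))*(((x*a)*8)*((8+4)+(1+a)))) -> ((((y*a)*(a*3))*(6+b))*(((x*a)*8)*(12+(1+a))))
Fixed point: ((((y*a)*(a*3))*(6+b))*(((x*a)*8)*(12+(1+a))))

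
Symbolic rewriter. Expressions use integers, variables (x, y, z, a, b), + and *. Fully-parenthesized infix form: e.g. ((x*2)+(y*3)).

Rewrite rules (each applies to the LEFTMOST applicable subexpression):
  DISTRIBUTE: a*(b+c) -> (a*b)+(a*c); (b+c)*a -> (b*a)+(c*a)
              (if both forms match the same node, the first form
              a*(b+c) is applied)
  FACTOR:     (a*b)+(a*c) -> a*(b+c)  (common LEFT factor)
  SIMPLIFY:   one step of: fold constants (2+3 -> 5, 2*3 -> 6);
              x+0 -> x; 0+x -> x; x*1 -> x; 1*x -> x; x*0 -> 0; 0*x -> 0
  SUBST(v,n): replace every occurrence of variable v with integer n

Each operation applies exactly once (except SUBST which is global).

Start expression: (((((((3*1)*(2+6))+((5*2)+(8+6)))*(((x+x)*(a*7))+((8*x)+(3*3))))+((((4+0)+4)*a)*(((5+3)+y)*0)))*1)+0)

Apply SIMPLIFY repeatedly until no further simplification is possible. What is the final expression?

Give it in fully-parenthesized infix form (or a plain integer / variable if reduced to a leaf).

Start: (((((((3*1)*(2+6))+((5*2)+(8+6)))*(((x+x)*(a*7))+((8*x)+(3*3))))+((((4+0)+4)*a)*(((5+3)+y)*0)))*1)+0)
Step 1: at root: (((((((3*1)*(2+6))+((5*2)+(8+6)))*(((x+x)*(a*7))+((8*x)+(3*3))))+((((4+0)+4)*a)*(((5+3)+y)*0)))*1)+0) -> ((((((3*1)*(2+6))+((5*2)+(8+6)))*(((x+x)*(a*7))+((8*x)+(3*3))))+((((4+0)+4)*a)*(((5+3)+y)*0)))*1); overall: (((((((3*1)*(2+6))+((5*2)+(8+6)))*(((x+x)*(a*7))+((8*x)+(3*3))))+((((4+0)+4)*a)*(((5+3)+y)*0)))*1)+0) -> ((((((3*1)*(2+6))+((5*2)+(8+6)))*(((x+x)*(a*7))+((8*x)+(3*3))))+((((4+0)+4)*a)*(((5+3)+y)*0)))*1)
Step 2: at root: ((((((3*1)*(2+6))+((5*2)+(8+6)))*(((x+x)*(a*7))+((8*x)+(3*3))))+((((4+0)+4)*a)*(((5+3)+y)*0)))*1) -> (((((3*1)*(2+6))+((5*2)+(8+6)))*(((x+x)*(a*7))+((8*x)+(3*3))))+((((4+0)+4)*a)*(((5+3)+y)*0))); overall: ((((((3*1)*(2+6))+((5*2)+(8+6)))*(((x+x)*(a*7))+((8*x)+(3*3))))+((((4+0)+4)*a)*(((5+3)+y)*0)))*1) -> (((((3*1)*(2+6))+((5*2)+(8+6)))*(((x+x)*(a*7))+((8*x)+(3*3))))+((((4+0)+4)*a)*(((5+3)+y)*0)))
Step 3: at LLLL: (3*1) -> 3; overall: (((((3*1)*(2+6))+((5*2)+(8+6)))*(((x+x)*(a*7))+((8*x)+(3*3))))+((((4+0)+4)*a)*(((5+3)+y)*0))) -> ((((3*(2+6))+((5*2)+(8+6)))*(((x+x)*(a*7))+((8*x)+(3*3))))+((((4+0)+4)*a)*(((5+3)+y)*0)))
Step 4: at LLLR: (2+6) -> 8; overall: ((((3*(2+6))+((5*2)+(8+6)))*(((x+x)*(a*7))+((8*x)+(3*3))))+((((4+0)+4)*a)*(((5+3)+y)*0))) -> ((((3*8)+((5*2)+(8+6)))*(((x+x)*(a*7))+((8*x)+(3*3))))+((((4+0)+4)*a)*(((5+3)+y)*0)))
Step 5: at LLL: (3*8) -> 24; overall: ((((3*8)+((5*2)+(8+6)))*(((x+x)*(a*7))+((8*x)+(3*3))))+((((4+0)+4)*a)*(((5+3)+y)*0))) -> (((24+((5*2)+(8+6)))*(((x+x)*(a*7))+((8*x)+(3*3))))+((((4+0)+4)*a)*(((5+3)+y)*0)))
Step 6: at LLRL: (5*2) -> 10; overall: (((24+((5*2)+(8+6)))*(((x+x)*(a*7))+((8*x)+(3*3))))+((((4+0)+4)*a)*(((5+3)+y)*0))) -> (((24+(10+(8+6)))*(((x+x)*(a*7))+((8*x)+(3*3))))+((((4+0)+4)*a)*(((5+3)+y)*0)))
Step 7: at LLRR: (8+6) -> 14; overall: (((24+(10+(8+6)))*(((x+x)*(a*7))+((8*x)+(3*3))))+((((4+0)+4)*a)*(((5+3)+y)*0))) -> (((24+(10+14))*(((x+x)*(a*7))+((8*x)+(3*3))))+((((4+0)+4)*a)*(((5+3)+y)*0)))
Step 8: at LLR: (10+14) -> 24; overall: (((24+(10+14))*(((x+x)*(a*7))+((8*x)+(3*3))))+((((4+0)+4)*a)*(((5+3)+y)*0))) -> (((24+24)*(((x+x)*(a*7))+((8*x)+(3*3))))+((((4+0)+4)*a)*(((5+3)+y)*0)))
Step 9: at LL: (24+24) -> 48; overall: (((24+24)*(((x+x)*(a*7))+((8*x)+(3*3))))+((((4+0)+4)*a)*(((5+3)+y)*0))) -> ((48*(((x+x)*(a*7))+((8*x)+(3*3))))+((((4+0)+4)*a)*(((5+3)+y)*0)))
Step 10: at LRRR: (3*3) -> 9; overall: ((48*(((x+x)*(a*7))+((8*x)+(3*3))))+((((4+0)+4)*a)*(((5+3)+y)*0))) -> ((48*(((x+x)*(a*7))+((8*x)+9)))+((((4+0)+4)*a)*(((5+3)+y)*0)))
Step 11: at RLLL: (4+0) -> 4; overall: ((48*(((x+x)*(a*7))+((8*x)+9)))+((((4+0)+4)*a)*(((5+3)+y)*0))) -> ((48*(((x+x)*(a*7))+((8*x)+9)))+(((4+4)*a)*(((5+3)+y)*0)))
Step 12: at RLL: (4+4) -> 8; overall: ((48*(((x+x)*(a*7))+((8*x)+9)))+(((4+4)*a)*(((5+3)+y)*0))) -> ((48*(((x+x)*(a*7))+((8*x)+9)))+((8*a)*(((5+3)+y)*0)))
Step 13: at RR: (((5+3)+y)*0) -> 0; overall: ((48*(((x+x)*(a*7))+((8*x)+9)))+((8*a)*(((5+3)+y)*0))) -> ((48*(((x+x)*(a*7))+((8*x)+9)))+((8*a)*0))
Step 14: at R: ((8*a)*0) -> 0; overall: ((48*(((x+x)*(a*7))+((8*x)+9)))+((8*a)*0)) -> ((48*(((x+x)*(a*7))+((8*x)+9)))+0)
Step 15: at root: ((48*(((x+x)*(a*7))+((8*x)+9)))+0) -> (48*(((x+x)*(a*7))+((8*x)+9))); overall: ((48*(((x+x)*(a*7))+((8*x)+9)))+0) -> (48*(((x+x)*(a*7))+((8*x)+9)))
Fixed point: (48*(((x+x)*(a*7))+((8*x)+9)))

Answer: (48*(((x+x)*(a*7))+((8*x)+9)))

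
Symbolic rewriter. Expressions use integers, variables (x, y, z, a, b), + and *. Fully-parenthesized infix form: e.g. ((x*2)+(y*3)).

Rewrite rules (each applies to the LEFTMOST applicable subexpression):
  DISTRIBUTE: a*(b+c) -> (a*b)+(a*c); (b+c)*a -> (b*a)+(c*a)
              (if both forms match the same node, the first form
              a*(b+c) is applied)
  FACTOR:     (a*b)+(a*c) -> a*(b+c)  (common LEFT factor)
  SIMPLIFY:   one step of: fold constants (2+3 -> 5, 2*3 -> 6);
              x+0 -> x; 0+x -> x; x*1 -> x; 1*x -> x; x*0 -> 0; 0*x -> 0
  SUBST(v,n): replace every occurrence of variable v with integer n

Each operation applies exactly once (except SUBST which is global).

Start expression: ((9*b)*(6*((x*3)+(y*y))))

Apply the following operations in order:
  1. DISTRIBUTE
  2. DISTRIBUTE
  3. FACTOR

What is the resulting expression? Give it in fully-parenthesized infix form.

Start: ((9*b)*(6*((x*3)+(y*y))))
Apply DISTRIBUTE at R (target: (6*((x*3)+(y*y)))): ((9*b)*(6*((x*3)+(y*y)))) -> ((9*b)*((6*(x*3))+(6*(y*y))))
Apply DISTRIBUTE at root (target: ((9*b)*((6*(x*3))+(6*(y*y))))): ((9*b)*((6*(x*3))+(6*(y*y)))) -> (((9*b)*(6*(x*3)))+((9*b)*(6*(y*y))))
Apply FACTOR at root (target: (((9*b)*(6*(x*3)))+((9*b)*(6*(y*y))))): (((9*b)*(6*(x*3)))+((9*b)*(6*(y*y)))) -> ((9*b)*((6*(x*3))+(6*(y*y))))

Answer: ((9*b)*((6*(x*3))+(6*(y*y))))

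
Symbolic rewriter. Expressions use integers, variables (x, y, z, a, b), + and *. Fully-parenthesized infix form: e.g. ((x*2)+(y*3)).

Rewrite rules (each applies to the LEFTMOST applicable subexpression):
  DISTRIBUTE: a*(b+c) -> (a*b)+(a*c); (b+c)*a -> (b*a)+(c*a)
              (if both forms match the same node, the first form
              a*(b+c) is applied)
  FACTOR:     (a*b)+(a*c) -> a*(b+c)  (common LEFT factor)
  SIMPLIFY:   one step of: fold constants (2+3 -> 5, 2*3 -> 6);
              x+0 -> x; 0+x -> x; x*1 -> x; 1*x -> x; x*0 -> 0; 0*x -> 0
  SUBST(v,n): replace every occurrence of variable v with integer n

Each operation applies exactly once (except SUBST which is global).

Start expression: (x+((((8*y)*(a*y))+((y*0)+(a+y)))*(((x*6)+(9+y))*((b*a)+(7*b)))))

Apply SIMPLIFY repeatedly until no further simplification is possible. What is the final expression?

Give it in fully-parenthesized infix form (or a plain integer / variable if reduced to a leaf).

Start: (x+((((8*y)*(a*y))+((y*0)+(a+y)))*(((x*6)+(9+y))*((b*a)+(7*b)))))
Step 1: at RLRL: (y*0) -> 0; overall: (x+((((8*y)*(a*y))+((y*0)+(a+y)))*(((x*6)+(9+y))*((b*a)+(7*b))))) -> (x+((((8*y)*(a*y))+(0+(a+y)))*(((x*6)+(9+y))*((b*a)+(7*b)))))
Step 2: at RLR: (0+(a+y)) -> (a+y); overall: (x+((((8*y)*(a*y))+(0+(a+y)))*(((x*6)+(9+y))*((b*a)+(7*b))))) -> (x+((((8*y)*(a*y))+(a+y))*(((x*6)+(9+y))*((b*a)+(7*b)))))
Fixed point: (x+((((8*y)*(a*y))+(a+y))*(((x*6)+(9+y))*((b*a)+(7*b)))))

Answer: (x+((((8*y)*(a*y))+(a+y))*(((x*6)+(9+y))*((b*a)+(7*b)))))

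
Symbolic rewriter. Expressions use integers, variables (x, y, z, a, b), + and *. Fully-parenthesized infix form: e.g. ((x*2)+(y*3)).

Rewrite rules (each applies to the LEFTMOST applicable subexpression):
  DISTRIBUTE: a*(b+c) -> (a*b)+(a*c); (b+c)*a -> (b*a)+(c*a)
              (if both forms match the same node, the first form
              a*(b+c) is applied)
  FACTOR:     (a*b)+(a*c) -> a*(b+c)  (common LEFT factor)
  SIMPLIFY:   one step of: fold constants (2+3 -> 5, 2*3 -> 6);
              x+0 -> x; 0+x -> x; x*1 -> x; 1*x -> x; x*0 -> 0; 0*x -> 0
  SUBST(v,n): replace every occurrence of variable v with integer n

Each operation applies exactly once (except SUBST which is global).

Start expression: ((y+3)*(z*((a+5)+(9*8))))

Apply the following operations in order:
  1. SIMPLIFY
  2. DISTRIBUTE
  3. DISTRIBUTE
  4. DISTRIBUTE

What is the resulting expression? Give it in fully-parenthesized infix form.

Answer: (((y*(z*(a+5)))+(y*(z*72)))+(3*(z*((a+5)+72))))

Derivation:
Start: ((y+3)*(z*((a+5)+(9*8))))
Apply SIMPLIFY at RRR (target: (9*8)): ((y+3)*(z*((a+5)+(9*8)))) -> ((y+3)*(z*((a+5)+72)))
Apply DISTRIBUTE at root (target: ((y+3)*(z*((a+5)+72)))): ((y+3)*(z*((a+5)+72))) -> ((y*(z*((a+5)+72)))+(3*(z*((a+5)+72))))
Apply DISTRIBUTE at LR (target: (z*((a+5)+72))): ((y*(z*((a+5)+72)))+(3*(z*((a+5)+72)))) -> ((y*((z*(a+5))+(z*72)))+(3*(z*((a+5)+72))))
Apply DISTRIBUTE at L (target: (y*((z*(a+5))+(z*72)))): ((y*((z*(a+5))+(z*72)))+(3*(z*((a+5)+72)))) -> (((y*(z*(a+5)))+(y*(z*72)))+(3*(z*((a+5)+72))))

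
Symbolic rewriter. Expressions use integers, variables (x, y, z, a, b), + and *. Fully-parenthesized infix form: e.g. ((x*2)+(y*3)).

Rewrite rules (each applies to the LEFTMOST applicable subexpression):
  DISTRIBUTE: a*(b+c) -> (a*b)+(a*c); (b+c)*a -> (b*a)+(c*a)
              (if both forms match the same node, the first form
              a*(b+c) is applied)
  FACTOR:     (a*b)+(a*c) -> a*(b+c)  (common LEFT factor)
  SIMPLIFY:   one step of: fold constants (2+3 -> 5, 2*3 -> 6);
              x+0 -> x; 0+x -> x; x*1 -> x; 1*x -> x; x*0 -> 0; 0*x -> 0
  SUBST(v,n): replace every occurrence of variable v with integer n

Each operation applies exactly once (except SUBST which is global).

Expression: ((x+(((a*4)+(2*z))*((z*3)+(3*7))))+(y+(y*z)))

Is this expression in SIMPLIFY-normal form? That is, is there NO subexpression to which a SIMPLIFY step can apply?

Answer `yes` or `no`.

Expression: ((x+(((a*4)+(2*z))*((z*3)+(3*7))))+(y+(y*z)))
Scanning for simplifiable subexpressions (pre-order)...
  at root: ((x+(((a*4)+(2*z))*((z*3)+(3*7))))+(y+(y*z))) (not simplifiable)
  at L: (x+(((a*4)+(2*z))*((z*3)+(3*7)))) (not simplifiable)
  at LR: (((a*4)+(2*z))*((z*3)+(3*7))) (not simplifiable)
  at LRL: ((a*4)+(2*z)) (not simplifiable)
  at LRLL: (a*4) (not simplifiable)
  at LRLR: (2*z) (not simplifiable)
  at LRR: ((z*3)+(3*7)) (not simplifiable)
  at LRRL: (z*3) (not simplifiable)
  at LRRR: (3*7) (SIMPLIFIABLE)
  at R: (y+(y*z)) (not simplifiable)
  at RR: (y*z) (not simplifiable)
Found simplifiable subexpr at path LRRR: (3*7)
One SIMPLIFY step would give: ((x+(((a*4)+(2*z))*((z*3)+21)))+(y+(y*z)))
-> NOT in normal form.

Answer: no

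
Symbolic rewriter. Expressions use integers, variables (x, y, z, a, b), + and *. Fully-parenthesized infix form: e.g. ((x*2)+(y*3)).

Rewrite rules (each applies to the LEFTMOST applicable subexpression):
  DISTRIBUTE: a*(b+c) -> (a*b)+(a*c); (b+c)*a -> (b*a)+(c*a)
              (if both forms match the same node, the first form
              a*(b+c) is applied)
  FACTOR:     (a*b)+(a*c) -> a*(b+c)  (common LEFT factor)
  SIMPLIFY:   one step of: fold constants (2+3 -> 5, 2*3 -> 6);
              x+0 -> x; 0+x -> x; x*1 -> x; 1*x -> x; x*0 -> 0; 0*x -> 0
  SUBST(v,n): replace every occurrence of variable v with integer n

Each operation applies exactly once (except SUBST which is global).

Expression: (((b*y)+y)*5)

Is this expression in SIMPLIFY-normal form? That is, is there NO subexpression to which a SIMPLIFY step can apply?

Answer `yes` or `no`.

Expression: (((b*y)+y)*5)
Scanning for simplifiable subexpressions (pre-order)...
  at root: (((b*y)+y)*5) (not simplifiable)
  at L: ((b*y)+y) (not simplifiable)
  at LL: (b*y) (not simplifiable)
Result: no simplifiable subexpression found -> normal form.

Answer: yes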